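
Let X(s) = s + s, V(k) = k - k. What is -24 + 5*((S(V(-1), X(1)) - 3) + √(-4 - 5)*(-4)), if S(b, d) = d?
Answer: -29 - 60*I ≈ -29.0 - 60.0*I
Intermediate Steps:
V(k) = 0
X(s) = 2*s
-24 + 5*((S(V(-1), X(1)) - 3) + √(-4 - 5)*(-4)) = -24 + 5*((2*1 - 3) + √(-4 - 5)*(-4)) = -24 + 5*((2 - 3) + √(-9)*(-4)) = -24 + 5*(-1 + (3*I)*(-4)) = -24 + 5*(-1 - 12*I) = -24 + (-5 - 60*I) = -29 - 60*I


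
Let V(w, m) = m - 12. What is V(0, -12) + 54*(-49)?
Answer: -2670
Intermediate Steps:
V(w, m) = -12 + m
V(0, -12) + 54*(-49) = (-12 - 12) + 54*(-49) = -24 - 2646 = -2670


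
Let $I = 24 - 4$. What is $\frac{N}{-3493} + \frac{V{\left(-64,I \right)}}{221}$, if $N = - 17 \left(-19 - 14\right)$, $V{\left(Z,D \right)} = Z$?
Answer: $- \frac{347533}{771953} \approx -0.4502$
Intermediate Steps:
$I = 20$ ($I = 24 - 4 = 20$)
$N = 561$ ($N = \left(-17\right) \left(-33\right) = 561$)
$\frac{N}{-3493} + \frac{V{\left(-64,I \right)}}{221} = \frac{561}{-3493} - \frac{64}{221} = 561 \left(- \frac{1}{3493}\right) - \frac{64}{221} = - \frac{561}{3493} - \frac{64}{221} = - \frac{347533}{771953}$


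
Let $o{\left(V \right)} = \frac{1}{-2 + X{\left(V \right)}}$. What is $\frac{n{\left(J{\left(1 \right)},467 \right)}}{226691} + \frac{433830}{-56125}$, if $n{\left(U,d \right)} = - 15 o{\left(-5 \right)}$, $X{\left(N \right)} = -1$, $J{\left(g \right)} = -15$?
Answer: $- \frac{19669015181}{2544606475} \approx -7.7297$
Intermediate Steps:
$o{\left(V \right)} = - \frac{1}{3}$ ($o{\left(V \right)} = \frac{1}{-2 - 1} = \frac{1}{-3} = - \frac{1}{3}$)
$n{\left(U,d \right)} = 5$ ($n{\left(U,d \right)} = \left(-15\right) \left(- \frac{1}{3}\right) = 5$)
$\frac{n{\left(J{\left(1 \right)},467 \right)}}{226691} + \frac{433830}{-56125} = \frac{5}{226691} + \frac{433830}{-56125} = 5 \cdot \frac{1}{226691} + 433830 \left(- \frac{1}{56125}\right) = \frac{5}{226691} - \frac{86766}{11225} = - \frac{19669015181}{2544606475}$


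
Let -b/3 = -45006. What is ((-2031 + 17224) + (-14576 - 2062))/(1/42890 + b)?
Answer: -61976050/5790922021 ≈ -0.010702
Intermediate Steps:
b = 135018 (b = -3*(-45006) = 135018)
((-2031 + 17224) + (-14576 - 2062))/(1/42890 + b) = ((-2031 + 17224) + (-14576 - 2062))/(1/42890 + 135018) = (15193 - 16638)/(1/42890 + 135018) = -1445/5790922021/42890 = -1445*42890/5790922021 = -61976050/5790922021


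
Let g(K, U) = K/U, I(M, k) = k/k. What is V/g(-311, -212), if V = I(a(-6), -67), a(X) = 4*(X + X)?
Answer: 212/311 ≈ 0.68167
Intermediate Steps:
a(X) = 8*X (a(X) = 4*(2*X) = 8*X)
I(M, k) = 1
V = 1
V/g(-311, -212) = 1/(-311/(-212)) = 1/(-311*(-1/212)) = 1/(311/212) = 1*(212/311) = 212/311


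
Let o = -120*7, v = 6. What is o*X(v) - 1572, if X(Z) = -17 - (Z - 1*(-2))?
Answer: 19428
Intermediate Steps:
X(Z) = -19 - Z (X(Z) = -17 - (Z + 2) = -17 - (2 + Z) = -17 + (-2 - Z) = -19 - Z)
o = -840
o*X(v) - 1572 = -840*(-19 - 1*6) - 1572 = -840*(-19 - 6) - 1572 = -840*(-25) - 1572 = 21000 - 1572 = 19428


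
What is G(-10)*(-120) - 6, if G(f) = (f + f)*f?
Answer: -24006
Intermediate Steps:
G(f) = 2*f**2 (G(f) = (2*f)*f = 2*f**2)
G(-10)*(-120) - 6 = (2*(-10)**2)*(-120) - 6 = (2*100)*(-120) - 6 = 200*(-120) - 6 = -24000 - 6 = -24006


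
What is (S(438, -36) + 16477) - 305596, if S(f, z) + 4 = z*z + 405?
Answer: -287422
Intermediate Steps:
S(f, z) = 401 + z² (S(f, z) = -4 + (z*z + 405) = -4 + (z² + 405) = -4 + (405 + z²) = 401 + z²)
(S(438, -36) + 16477) - 305596 = ((401 + (-36)²) + 16477) - 305596 = ((401 + 1296) + 16477) - 305596 = (1697 + 16477) - 305596 = 18174 - 305596 = -287422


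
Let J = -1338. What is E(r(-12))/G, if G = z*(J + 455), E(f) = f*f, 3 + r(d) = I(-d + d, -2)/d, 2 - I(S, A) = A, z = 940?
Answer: -5/373509 ≈ -1.3387e-5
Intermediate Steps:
I(S, A) = 2 - A
r(d) = -3 + 4/d (r(d) = -3 + (2 - 1*(-2))/d = -3 + (2 + 2)/d = -3 + 4/d)
E(f) = f²
G = -830020 (G = 940*(-1338 + 455) = 940*(-883) = -830020)
E(r(-12))/G = (-3 + 4/(-12))²/(-830020) = (-3 + 4*(-1/12))²*(-1/830020) = (-3 - ⅓)²*(-1/830020) = (-10/3)²*(-1/830020) = (100/9)*(-1/830020) = -5/373509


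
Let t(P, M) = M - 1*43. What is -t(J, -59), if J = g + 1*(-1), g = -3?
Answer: 102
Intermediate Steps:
J = -4 (J = -3 + 1*(-1) = -3 - 1 = -4)
t(P, M) = -43 + M (t(P, M) = M - 43 = -43 + M)
-t(J, -59) = -(-43 - 59) = -1*(-102) = 102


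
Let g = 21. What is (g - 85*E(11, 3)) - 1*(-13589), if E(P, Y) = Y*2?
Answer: 13100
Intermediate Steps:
E(P, Y) = 2*Y
(g - 85*E(11, 3)) - 1*(-13589) = (21 - 170*3) - 1*(-13589) = (21 - 85*6) + 13589 = (21 - 510) + 13589 = -489 + 13589 = 13100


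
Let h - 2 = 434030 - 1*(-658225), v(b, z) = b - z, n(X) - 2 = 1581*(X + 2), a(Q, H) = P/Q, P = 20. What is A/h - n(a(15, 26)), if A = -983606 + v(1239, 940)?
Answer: -5759362211/1092257 ≈ -5272.9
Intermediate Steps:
a(Q, H) = 20/Q
n(X) = 3164 + 1581*X (n(X) = 2 + 1581*(X + 2) = 2 + 1581*(2 + X) = 2 + (3162 + 1581*X) = 3164 + 1581*X)
h = 1092257 (h = 2 + (434030 - 1*(-658225)) = 2 + (434030 + 658225) = 2 + 1092255 = 1092257)
A = -983307 (A = -983606 + (1239 - 1*940) = -983606 + (1239 - 940) = -983606 + 299 = -983307)
A/h - n(a(15, 26)) = -983307/1092257 - (3164 + 1581*(20/15)) = -983307*1/1092257 - (3164 + 1581*(20*(1/15))) = -983307/1092257 - (3164 + 1581*(4/3)) = -983307/1092257 - (3164 + 2108) = -983307/1092257 - 1*5272 = -983307/1092257 - 5272 = -5759362211/1092257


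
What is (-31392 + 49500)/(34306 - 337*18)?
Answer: 4527/7060 ≈ 0.64122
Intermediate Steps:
(-31392 + 49500)/(34306 - 337*18) = 18108/(34306 - 6066) = 18108/28240 = 18108*(1/28240) = 4527/7060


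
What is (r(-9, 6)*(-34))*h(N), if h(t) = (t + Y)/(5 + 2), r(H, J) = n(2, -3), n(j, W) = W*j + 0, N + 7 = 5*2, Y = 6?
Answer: 1836/7 ≈ 262.29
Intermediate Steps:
N = 3 (N = -7 + 5*2 = -7 + 10 = 3)
n(j, W) = W*j
r(H, J) = -6 (r(H, J) = -3*2 = -6)
h(t) = 6/7 + t/7 (h(t) = (t + 6)/(5 + 2) = (6 + t)/7 = (6 + t)*(⅐) = 6/7 + t/7)
(r(-9, 6)*(-34))*h(N) = (-6*(-34))*(6/7 + (⅐)*3) = 204*(6/7 + 3/7) = 204*(9/7) = 1836/7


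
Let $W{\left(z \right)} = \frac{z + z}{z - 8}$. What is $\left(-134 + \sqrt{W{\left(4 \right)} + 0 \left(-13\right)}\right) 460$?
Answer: $-61640 + 460 i \sqrt{2} \approx -61640.0 + 650.54 i$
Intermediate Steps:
$W{\left(z \right)} = \frac{2 z}{-8 + z}$
$\left(-134 + \sqrt{W{\left(4 \right)} + 0 \left(-13\right)}\right) 460 = \left(-134 + \sqrt{2 \cdot 4 \frac{1}{-8 + 4} + 0 \left(-13\right)}\right) 460 = \left(-134 + \sqrt{2 \cdot 4 \frac{1}{-4} + 0}\right) 460 = \left(-134 + \sqrt{2 \cdot 4 \left(- \frac{1}{4}\right) + 0}\right) 460 = \left(-134 + \sqrt{-2 + 0}\right) 460 = \left(-134 + \sqrt{-2}\right) 460 = \left(-134 + i \sqrt{2}\right) 460 = -61640 + 460 i \sqrt{2}$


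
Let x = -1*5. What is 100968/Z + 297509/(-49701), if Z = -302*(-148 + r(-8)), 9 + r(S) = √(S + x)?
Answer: -356991340535/92542317681 + 25242*I*√13/1861981 ≈ -3.8576 + 0.048879*I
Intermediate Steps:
x = -5
r(S) = -9 + √(-5 + S) (r(S) = -9 + √(S - 5) = -9 + √(-5 + S))
Z = 47414 - 302*I*√13 (Z = -302*(-148 + (-9 + √(-5 - 8))) = -302*(-148 + (-9 + √(-13))) = -302*(-148 + (-9 + I*√13)) = -302*(-157 + I*√13) = 47414 - 302*I*√13 ≈ 47414.0 - 1088.9*I)
100968/Z + 297509/(-49701) = 100968/(47414 - 302*I*√13) + 297509/(-49701) = 100968/(47414 - 302*I*√13) + 297509*(-1/49701) = 100968/(47414 - 302*I*√13) - 297509/49701 = -297509/49701 + 100968/(47414 - 302*I*√13)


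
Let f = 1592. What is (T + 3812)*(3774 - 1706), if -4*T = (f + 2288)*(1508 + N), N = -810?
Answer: -1392276864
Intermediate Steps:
T = -677060 (T = -(1592 + 2288)*(1508 - 810)/4 = -970*698 = -1/4*2708240 = -677060)
(T + 3812)*(3774 - 1706) = (-677060 + 3812)*(3774 - 1706) = -673248*2068 = -1392276864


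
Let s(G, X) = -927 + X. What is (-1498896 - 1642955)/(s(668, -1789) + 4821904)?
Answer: -3141851/4819188 ≈ -0.65195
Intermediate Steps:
(-1498896 - 1642955)/(s(668, -1789) + 4821904) = (-1498896 - 1642955)/((-927 - 1789) + 4821904) = -3141851/(-2716 + 4821904) = -3141851/4819188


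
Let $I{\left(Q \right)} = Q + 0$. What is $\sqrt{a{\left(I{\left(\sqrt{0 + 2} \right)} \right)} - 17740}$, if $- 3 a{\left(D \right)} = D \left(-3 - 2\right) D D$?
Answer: $\frac{\sqrt{-159660 + 30 \sqrt{2}}}{3} \approx 133.17 i$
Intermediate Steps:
$I{\left(Q \right)} = Q$
$a{\left(D \right)} = \frac{5 D^{3}}{3}$ ($a{\left(D \right)} = - \frac{D \left(-3 - 2\right) D D}{3} = - \frac{D \left(-5\right) D D}{3} = - \frac{- 5 D D D}{3} = - \frac{- 5 D^{2} D}{3} = - \frac{\left(-5\right) D^{3}}{3} = \frac{5 D^{3}}{3}$)
$\sqrt{a{\left(I{\left(\sqrt{0 + 2} \right)} \right)} - 17740} = \sqrt{\frac{5 \left(\sqrt{0 + 2}\right)^{3}}{3} - 17740} = \sqrt{\frac{5 \left(\sqrt{2}\right)^{3}}{3} - 17740} = \sqrt{\frac{5 \cdot 2 \sqrt{2}}{3} - 17740} = \sqrt{\frac{10 \sqrt{2}}{3} - 17740} = \sqrt{-17740 + \frac{10 \sqrt{2}}{3}}$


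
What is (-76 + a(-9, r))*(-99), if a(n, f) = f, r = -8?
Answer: 8316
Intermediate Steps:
(-76 + a(-9, r))*(-99) = (-76 - 8)*(-99) = -84*(-99) = 8316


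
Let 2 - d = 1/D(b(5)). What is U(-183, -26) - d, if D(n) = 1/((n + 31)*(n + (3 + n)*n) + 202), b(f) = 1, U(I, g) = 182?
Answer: 542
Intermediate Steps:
D(n) = 1/(202 + (31 + n)*(n + n*(3 + n))) (D(n) = 1/((31 + n)*(n + n*(3 + n)) + 202) = 1/(202 + (31 + n)*(n + n*(3 + n))))
d = -360 (d = 2 - 1/(1/(202 + 1³ + 35*1² + 124*1)) = 2 - 1/(1/(202 + 1 + 35*1 + 124)) = 2 - 1/(1/(202 + 1 + 35 + 124)) = 2 - 1/(1/362) = 2 - 1/1/362 = 2 - 1*362 = 2 - 362 = -360)
U(-183, -26) - d = 182 - 1*(-360) = 182 + 360 = 542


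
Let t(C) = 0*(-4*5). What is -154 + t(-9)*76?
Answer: -154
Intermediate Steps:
t(C) = 0 (t(C) = 0*(-20) = 0)
-154 + t(-9)*76 = -154 + 0*76 = -154 + 0 = -154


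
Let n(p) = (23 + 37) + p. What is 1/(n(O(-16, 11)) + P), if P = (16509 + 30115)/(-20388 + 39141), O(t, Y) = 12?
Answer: 399/29720 ≈ 0.013425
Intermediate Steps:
P = 992/399 (P = 46624/18753 = 46624*(1/18753) = 992/399 ≈ 2.4862)
n(p) = 60 + p
1/(n(O(-16, 11)) + P) = 1/((60 + 12) + 992/399) = 1/(72 + 992/399) = 1/(29720/399) = 399/29720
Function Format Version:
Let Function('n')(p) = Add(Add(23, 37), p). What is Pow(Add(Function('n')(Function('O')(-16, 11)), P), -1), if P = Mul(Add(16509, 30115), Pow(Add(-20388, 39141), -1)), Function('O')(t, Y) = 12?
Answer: Rational(399, 29720) ≈ 0.013425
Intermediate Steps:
P = Rational(992, 399) (P = Mul(46624, Pow(18753, -1)) = Mul(46624, Rational(1, 18753)) = Rational(992, 399) ≈ 2.4862)
Function('n')(p) = Add(60, p)
Pow(Add(Function('n')(Function('O')(-16, 11)), P), -1) = Pow(Add(Add(60, 12), Rational(992, 399)), -1) = Pow(Add(72, Rational(992, 399)), -1) = Pow(Rational(29720, 399), -1) = Rational(399, 29720)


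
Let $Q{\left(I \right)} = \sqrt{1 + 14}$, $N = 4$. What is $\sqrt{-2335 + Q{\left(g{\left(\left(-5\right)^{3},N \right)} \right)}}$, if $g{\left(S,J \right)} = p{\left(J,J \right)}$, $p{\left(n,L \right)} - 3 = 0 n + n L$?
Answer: $\sqrt{-2335 + \sqrt{15}} \approx 48.282 i$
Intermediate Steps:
$p{\left(n,L \right)} = 3 + L n$ ($p{\left(n,L \right)} = 3 + \left(0 n + n L\right) = 3 + \left(0 + L n\right) = 3 + L n$)
$g{\left(S,J \right)} = 3 + J^{2}$ ($g{\left(S,J \right)} = 3 + J J = 3 + J^{2}$)
$Q{\left(I \right)} = \sqrt{15}$
$\sqrt{-2335 + Q{\left(g{\left(\left(-5\right)^{3},N \right)} \right)}} = \sqrt{-2335 + \sqrt{15}}$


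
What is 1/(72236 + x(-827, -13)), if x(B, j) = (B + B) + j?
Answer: 1/70569 ≈ 1.4171e-5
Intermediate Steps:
x(B, j) = j + 2*B (x(B, j) = 2*B + j = j + 2*B)
1/(72236 + x(-827, -13)) = 1/(72236 + (-13 + 2*(-827))) = 1/(72236 + (-13 - 1654)) = 1/(72236 - 1667) = 1/70569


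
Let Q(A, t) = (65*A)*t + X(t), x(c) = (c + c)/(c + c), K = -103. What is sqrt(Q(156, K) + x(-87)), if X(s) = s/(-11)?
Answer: I*sqrt(126373566)/11 ≈ 1022.0*I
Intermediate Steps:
x(c) = 1 (x(c) = (2*c)/((2*c)) = (2*c)*(1/(2*c)) = 1)
X(s) = -s/11 (X(s) = s*(-1/11) = -s/11)
Q(A, t) = -t/11 + 65*A*t (Q(A, t) = (65*A)*t - t/11 = 65*A*t - t/11 = -t/11 + 65*A*t)
sqrt(Q(156, K) + x(-87)) = sqrt((1/11)*(-103)*(-1 + 715*156) + 1) = sqrt((1/11)*(-103)*(-1 + 111540) + 1) = sqrt((1/11)*(-103)*111539 + 1) = sqrt(-11488517/11 + 1) = sqrt(-11488506/11) = I*sqrt(126373566)/11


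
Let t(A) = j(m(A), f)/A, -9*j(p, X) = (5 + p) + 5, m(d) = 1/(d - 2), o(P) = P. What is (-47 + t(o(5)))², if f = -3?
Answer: 40653376/18225 ≈ 2230.6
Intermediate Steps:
m(d) = 1/(-2 + d)
j(p, X) = -10/9 - p/9 (j(p, X) = -((5 + p) + 5)/9 = -(10 + p)/9 = -10/9 - p/9)
t(A) = (-10/9 - 1/(9*(-2 + A)))/A
(-47 + t(o(5)))² = (-47 + (⅑)*(19 - 10*5)/(5*(-2 + 5)))² = (-47 + (⅑)*(⅕)*(19 - 50)/3)² = (-47 + (⅑)*(⅕)*(⅓)*(-31))² = (-47 - 31/135)² = (-6376/135)² = 40653376/18225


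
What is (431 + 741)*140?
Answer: 164080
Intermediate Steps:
(431 + 741)*140 = 1172*140 = 164080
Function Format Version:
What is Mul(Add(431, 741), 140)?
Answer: 164080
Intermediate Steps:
Mul(Add(431, 741), 140) = Mul(1172, 140) = 164080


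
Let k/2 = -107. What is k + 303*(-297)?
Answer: -90205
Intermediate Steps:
k = -214 (k = 2*(-107) = -214)
k + 303*(-297) = -214 + 303*(-297) = -214 - 89991 = -90205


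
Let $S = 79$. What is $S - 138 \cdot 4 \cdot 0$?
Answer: $79$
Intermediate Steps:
$S - 138 \cdot 4 \cdot 0 = 79 - 138 \cdot 4 \cdot 0 = 79 - 0 = 79 + 0 = 79$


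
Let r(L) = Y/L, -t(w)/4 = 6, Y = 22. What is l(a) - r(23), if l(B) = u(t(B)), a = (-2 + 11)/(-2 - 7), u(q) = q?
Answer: -574/23 ≈ -24.957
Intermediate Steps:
t(w) = -24 (t(w) = -4*6 = -24)
a = -1 (a = 9/(-9) = 9*(-1/9) = -1)
l(B) = -24
r(L) = 22/L
l(a) - r(23) = -24 - 22/23 = -574/23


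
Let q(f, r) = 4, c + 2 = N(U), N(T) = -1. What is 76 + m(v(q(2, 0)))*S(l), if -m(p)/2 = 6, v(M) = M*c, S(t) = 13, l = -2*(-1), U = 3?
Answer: -80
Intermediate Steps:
l = 2
c = -3 (c = -2 - 1 = -3)
v(M) = -3*M (v(M) = M*(-3) = -3*M)
m(p) = -12 (m(p) = -2*6 = -12)
76 + m(v(q(2, 0)))*S(l) = 76 - 12*13 = 76 - 156 = -80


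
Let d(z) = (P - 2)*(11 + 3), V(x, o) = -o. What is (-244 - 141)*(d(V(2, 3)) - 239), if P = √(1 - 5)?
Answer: 102795 - 10780*I ≈ 1.028e+5 - 10780.0*I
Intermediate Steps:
P = 2*I (P = √(-4) = 2*I ≈ 2.0*I)
d(z) = -28 + 28*I (d(z) = (2*I - 2)*(11 + 3) = (-2 + 2*I)*14 = -28 + 28*I)
(-244 - 141)*(d(V(2, 3)) - 239) = (-244 - 141)*((-28 + 28*I) - 239) = -385*(-267 + 28*I) = 102795 - 10780*I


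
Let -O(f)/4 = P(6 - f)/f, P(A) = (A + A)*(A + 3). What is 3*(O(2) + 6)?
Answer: -318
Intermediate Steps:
P(A) = 2*A*(3 + A) (P(A) = (2*A)*(3 + A) = 2*A*(3 + A))
O(f) = -8*(6 - f)*(9 - f)/f (O(f) = -4*2*(6 - f)*(3 + (6 - f))/f = -4*2*(6 - f)*(9 - f)/f = -8*(6 - f)*(9 - f)/f)
3*(O(2) + 6) = 3*((120 - 432/2 - 8*2) + 6) = 3*((120 - 432*1/2 - 16) + 6) = 3*((120 - 216 - 16) + 6) = 3*(-112 + 6) = 3*(-106) = -318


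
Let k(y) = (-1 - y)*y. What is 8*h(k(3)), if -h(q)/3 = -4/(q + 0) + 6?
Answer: -152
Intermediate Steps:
k(y) = y*(-1 - y)
h(q) = -18 + 12/q (h(q) = -3*(-4/(q + 0) + 6) = -3*(-4/q + 6) = -3*(6 - 4/q) = -18 + 12/q)
8*h(k(3)) = 8*(-18 + 12/((-1*3*(1 + 3)))) = 8*(-18 + 12/((-1*3*4))) = 8*(-18 + 12/(-12)) = 8*(-18 + 12*(-1/12)) = 8*(-18 - 1) = 8*(-19) = -152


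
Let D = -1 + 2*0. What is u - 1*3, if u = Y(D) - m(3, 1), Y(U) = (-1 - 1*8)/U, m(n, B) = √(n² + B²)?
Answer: 6 - √10 ≈ 2.8377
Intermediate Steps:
m(n, B) = √(B² + n²)
D = -1 (D = -1 + 0 = -1)
Y(U) = -9/U (Y(U) = (-1 - 8)/U = -9/U)
u = 9 - √10 (u = -9/(-1) - √(1² + 3²) = -9*(-1) - √(1 + 9) = 9 - √10 ≈ 5.8377)
u - 1*3 = (9 - √10) - 1*3 = (9 - √10) - 3 = 6 - √10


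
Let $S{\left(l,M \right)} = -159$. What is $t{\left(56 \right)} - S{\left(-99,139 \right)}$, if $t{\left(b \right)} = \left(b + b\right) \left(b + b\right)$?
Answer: $12703$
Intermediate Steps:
$t{\left(b \right)} = 4 b^{2}$ ($t{\left(b \right)} = 2 b 2 b = 4 b^{2}$)
$t{\left(56 \right)} - S{\left(-99,139 \right)} = 4 \cdot 56^{2} - -159 = 4 \cdot 3136 + 159 = 12544 + 159 = 12703$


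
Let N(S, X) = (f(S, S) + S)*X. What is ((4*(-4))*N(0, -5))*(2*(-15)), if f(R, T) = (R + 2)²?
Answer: -9600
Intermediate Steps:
f(R, T) = (2 + R)²
N(S, X) = X*(S + (2 + S)²) (N(S, X) = ((2 + S)² + S)*X = (S + (2 + S)²)*X = X*(S + (2 + S)²))
((4*(-4))*N(0, -5))*(2*(-15)) = ((4*(-4))*(-5*(0 + (2 + 0)²)))*(2*(-15)) = -(-80)*(0 + 2²)*(-30) = -(-80)*(0 + 4)*(-30) = -(-80)*4*(-30) = -16*(-20)*(-30) = 320*(-30) = -9600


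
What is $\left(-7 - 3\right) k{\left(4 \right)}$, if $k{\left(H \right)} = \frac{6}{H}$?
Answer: $-15$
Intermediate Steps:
$\left(-7 - 3\right) k{\left(4 \right)} = \left(-7 - 3\right) \frac{6}{4} = - 10 \cdot 6 \cdot \frac{1}{4} = \left(-10\right) \frac{3}{2} = -15$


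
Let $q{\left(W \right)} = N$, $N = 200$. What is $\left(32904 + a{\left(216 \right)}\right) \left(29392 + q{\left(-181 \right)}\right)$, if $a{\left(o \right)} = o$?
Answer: $980087040$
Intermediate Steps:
$q{\left(W \right)} = 200$
$\left(32904 + a{\left(216 \right)}\right) \left(29392 + q{\left(-181 \right)}\right) = \left(32904 + 216\right) \left(29392 + 200\right) = 33120 \cdot 29592 = 980087040$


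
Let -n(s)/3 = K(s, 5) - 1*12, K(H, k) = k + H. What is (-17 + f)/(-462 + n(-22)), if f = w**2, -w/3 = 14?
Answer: -1747/375 ≈ -4.6587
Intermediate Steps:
K(H, k) = H + k
n(s) = 21 - 3*s (n(s) = -3*((s + 5) - 1*12) = -3*((5 + s) - 12) = -3*(-7 + s) = 21 - 3*s)
w = -42 (w = -3*14 = -42)
f = 1764 (f = (-42)**2 = 1764)
(-17 + f)/(-462 + n(-22)) = (-17 + 1764)/(-462 + (21 - 3*(-22))) = 1747/(-462 + (21 + 66)) = 1747/(-462 + 87) = 1747/(-375) = 1747*(-1/375) = -1747/375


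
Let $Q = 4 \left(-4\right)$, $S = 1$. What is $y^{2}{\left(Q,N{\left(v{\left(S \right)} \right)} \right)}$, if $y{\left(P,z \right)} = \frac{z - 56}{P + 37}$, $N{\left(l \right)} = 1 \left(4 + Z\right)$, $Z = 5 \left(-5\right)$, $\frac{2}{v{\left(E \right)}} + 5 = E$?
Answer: $\frac{121}{9} \approx 13.444$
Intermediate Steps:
$v{\left(E \right)} = \frac{2}{-5 + E}$
$Q = -16$
$Z = -25$
$N{\left(l \right)} = -21$ ($N{\left(l \right)} = 1 \left(4 - 25\right) = 1 \left(-21\right) = -21$)
$y{\left(P,z \right)} = \frac{-56 + z}{37 + P}$
$y^{2}{\left(Q,N{\left(v{\left(S \right)} \right)} \right)} = \left(\frac{-56 - 21}{37 - 16}\right)^{2} = \left(\frac{1}{21} \left(-77\right)\right)^{2} = \left(- \frac{11}{3}\right)^{2} = \frac{121}{9}$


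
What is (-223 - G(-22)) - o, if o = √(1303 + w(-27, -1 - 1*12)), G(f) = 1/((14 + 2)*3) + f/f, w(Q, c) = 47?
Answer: -10753/48 - 15*√6 ≈ -260.76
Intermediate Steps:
G(f) = 49/48 (G(f) = (⅓)/16 + 1 = (1/16)*(⅓) + 1 = 1/48 + 1 = 49/48)
o = 15*√6 (o = √(1303 + 47) = √1350 = 15*√6 ≈ 36.742)
(-223 - G(-22)) - o = (-223 - 1*49/48) - 15*√6 = (-223 - 49/48) - 15*√6 = -10753/48 - 15*√6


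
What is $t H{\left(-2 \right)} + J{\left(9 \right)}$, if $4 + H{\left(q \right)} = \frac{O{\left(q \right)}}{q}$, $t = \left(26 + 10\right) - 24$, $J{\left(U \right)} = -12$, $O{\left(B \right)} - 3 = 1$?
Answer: $-84$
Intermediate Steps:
$O{\left(B \right)} = 4$ ($O{\left(B \right)} = 3 + 1 = 4$)
$t = 12$ ($t = 36 - 24 = 12$)
$H{\left(q \right)} = -4 + \frac{4}{q}$
$t H{\left(-2 \right)} + J{\left(9 \right)} = 12 \left(-4 + \frac{4}{-2}\right) - 12 = 12 \left(-4 + 4 \left(- \frac{1}{2}\right)\right) - 12 = 12 \left(-4 - 2\right) - 12 = 12 \left(-6\right) - 12 = -72 - 12 = -84$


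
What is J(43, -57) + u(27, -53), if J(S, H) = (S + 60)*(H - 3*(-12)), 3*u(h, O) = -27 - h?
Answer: -2181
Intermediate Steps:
u(h, O) = -9 - h/3 (u(h, O) = (-27 - h)/3 = -9 - h/3)
J(S, H) = (36 + H)*(60 + S) (J(S, H) = (60 + S)*(H + 36) = (60 + S)*(36 + H) = (36 + H)*(60 + S))
J(43, -57) + u(27, -53) = (2160 + 36*43 + 60*(-57) - 57*43) + (-9 - ⅓*27) = (2160 + 1548 - 3420 - 2451) + (-9 - 9) = -2163 - 18 = -2181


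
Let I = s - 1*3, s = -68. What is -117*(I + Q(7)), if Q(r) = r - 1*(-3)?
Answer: 7137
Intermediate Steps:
Q(r) = 3 + r (Q(r) = r + 3 = 3 + r)
I = -71 (I = -68 - 1*3 = -68 - 3 = -71)
-117*(I + Q(7)) = -117*(-71 + (3 + 7)) = -117*(-71 + 10) = -117*(-61) = 7137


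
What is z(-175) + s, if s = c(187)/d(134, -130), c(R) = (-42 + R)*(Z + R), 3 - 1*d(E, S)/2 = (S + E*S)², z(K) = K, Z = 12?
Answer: -107800902805/616004994 ≈ -175.00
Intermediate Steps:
d(E, S) = 6 - 2*(S + E*S)²
c(R) = (-42 + R)*(12 + R)
s = -28855/616004994 (s = (-504 + 187² - 30*187)/(6 - 2*(-130)²*(1 + 134)²) = (-504 + 34969 - 5610)/(6 - 2*16900*135²) = 28855/(6 - 2*16900*18225) = 28855/(6 - 616005000) = 28855/(-616004994) = 28855*(-1/616004994) = -28855/616004994 ≈ -4.6842e-5)
z(-175) + s = -175 - 28855/616004994 = -107800902805/616004994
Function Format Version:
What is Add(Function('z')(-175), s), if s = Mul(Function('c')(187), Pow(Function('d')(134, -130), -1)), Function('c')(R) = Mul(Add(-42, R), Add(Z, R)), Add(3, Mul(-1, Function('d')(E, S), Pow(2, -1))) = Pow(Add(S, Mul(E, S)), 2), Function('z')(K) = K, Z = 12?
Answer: Rational(-107800902805, 616004994) ≈ -175.00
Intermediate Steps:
Function('d')(E, S) = Add(6, Mul(-2, Pow(Add(S, Mul(E, S)), 2)))
Function('c')(R) = Mul(Add(-42, R), Add(12, R))
s = Rational(-28855, 616004994) (s = Mul(Add(-504, Pow(187, 2), Mul(-30, 187)), Pow(Add(6, Mul(-2, Pow(-130, 2), Pow(Add(1, 134), 2))), -1)) = Mul(Add(-504, 34969, -5610), Pow(Add(6, Mul(-2, 16900, Pow(135, 2))), -1)) = Mul(28855, Pow(Add(6, Mul(-2, 16900, 18225)), -1)) = Mul(28855, Pow(Add(6, -616005000), -1)) = Mul(28855, Pow(-616004994, -1)) = Mul(28855, Rational(-1, 616004994)) = Rational(-28855, 616004994) ≈ -4.6842e-5)
Add(Function('z')(-175), s) = Add(-175, Rational(-28855, 616004994)) = Rational(-107800902805, 616004994)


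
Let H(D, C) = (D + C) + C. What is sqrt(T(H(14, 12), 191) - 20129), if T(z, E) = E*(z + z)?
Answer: I*sqrt(5613) ≈ 74.92*I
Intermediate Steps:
H(D, C) = D + 2*C (H(D, C) = (C + D) + C = D + 2*C)
T(z, E) = 2*E*z (T(z, E) = E*(2*z) = 2*E*z)
sqrt(T(H(14, 12), 191) - 20129) = sqrt(2*191*(14 + 2*12) - 20129) = sqrt(2*191*(14 + 24) - 20129) = sqrt(2*191*38 - 20129) = sqrt(14516 - 20129) = sqrt(-5613) = I*sqrt(5613)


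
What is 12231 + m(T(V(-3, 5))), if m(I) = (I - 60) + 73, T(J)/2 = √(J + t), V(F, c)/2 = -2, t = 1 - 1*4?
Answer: 12244 + 2*I*√7 ≈ 12244.0 + 5.2915*I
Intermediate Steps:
t = -3 (t = 1 - 4 = -3)
V(F, c) = -4 (V(F, c) = 2*(-2) = -4)
T(J) = 2*√(-3 + J) (T(J) = 2*√(J - 3) = 2*√(-3 + J))
m(I) = 13 + I (m(I) = (-60 + I) + 73 = 13 + I)
12231 + m(T(V(-3, 5))) = 12231 + (13 + 2*√(-3 - 4)) = 12231 + (13 + 2*√(-7)) = 12231 + (13 + 2*(I*√7)) = 12231 + (13 + 2*I*√7) = 12244 + 2*I*√7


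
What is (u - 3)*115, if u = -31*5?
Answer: -18170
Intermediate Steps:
u = -155
(u - 3)*115 = (-155 - 3)*115 = -158*115 = -18170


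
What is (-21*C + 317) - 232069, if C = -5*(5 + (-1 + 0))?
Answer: -231332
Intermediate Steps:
C = -20 (C = -5*(5 - 1) = -5*4 = -20)
(-21*C + 317) - 232069 = (-21*(-20) + 317) - 232069 = (420 + 317) - 232069 = 737 - 232069 = -231332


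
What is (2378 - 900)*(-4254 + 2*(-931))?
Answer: -9039448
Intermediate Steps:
(2378 - 900)*(-4254 + 2*(-931)) = 1478*(-4254 - 1862) = 1478*(-6116) = -9039448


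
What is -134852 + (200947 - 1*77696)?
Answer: -11601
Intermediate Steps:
-134852 + (200947 - 1*77696) = -134852 + (200947 - 77696) = -134852 + 123251 = -11601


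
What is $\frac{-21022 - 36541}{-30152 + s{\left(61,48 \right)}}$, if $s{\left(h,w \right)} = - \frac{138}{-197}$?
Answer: $\frac{11339911}{5939806} \approx 1.9091$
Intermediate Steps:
$s{\left(h,w \right)} = \frac{138}{197}$ ($s{\left(h,w \right)} = \left(-138\right) \left(- \frac{1}{197}\right) = \frac{138}{197}$)
$\frac{-21022 - 36541}{-30152 + s{\left(61,48 \right)}} = \frac{-21022 - 36541}{-30152 + \frac{138}{197}} = - \frac{57563}{- \frac{5939806}{197}} = \left(-57563\right) \left(- \frac{197}{5939806}\right) = \frac{11339911}{5939806}$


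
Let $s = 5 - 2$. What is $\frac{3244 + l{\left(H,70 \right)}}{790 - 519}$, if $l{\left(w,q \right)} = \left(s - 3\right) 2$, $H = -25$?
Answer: $\frac{3244}{271} \approx 11.97$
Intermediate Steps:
$s = 3$
$l{\left(w,q \right)} = 0$ ($l{\left(w,q \right)} = \left(3 - 3\right) 2 = 0 \cdot 2 = 0$)
$\frac{3244 + l{\left(H,70 \right)}}{790 - 519} = \frac{3244 + 0}{790 - 519} = \frac{3244}{271}$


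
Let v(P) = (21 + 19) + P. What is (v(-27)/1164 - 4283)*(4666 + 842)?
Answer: -2288298141/97 ≈ -2.3591e+7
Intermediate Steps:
v(P) = 40 + P
(v(-27)/1164 - 4283)*(4666 + 842) = ((40 - 27)/1164 - 4283)*(4666 + 842) = (13*(1/1164) - 4283)*5508 = (13/1164 - 4283)*5508 = -4985399/1164*5508 = -2288298141/97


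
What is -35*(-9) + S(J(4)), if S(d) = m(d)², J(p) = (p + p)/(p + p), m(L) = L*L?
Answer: 316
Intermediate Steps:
m(L) = L²
J(p) = 1 (J(p) = (2*p)/((2*p)) = (2*p)*(1/(2*p)) = 1)
S(d) = d⁴ (S(d) = (d²)² = d⁴)
-35*(-9) + S(J(4)) = -35*(-9) + 1⁴ = 315 + 1 = 316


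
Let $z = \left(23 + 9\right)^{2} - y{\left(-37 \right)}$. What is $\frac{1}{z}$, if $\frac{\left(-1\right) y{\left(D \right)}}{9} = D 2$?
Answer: $\frac{1}{358} \approx 0.0027933$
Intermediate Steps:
$y{\left(D \right)} = - 18 D$ ($y{\left(D \right)} = - 9 D 2 = - 9 \cdot 2 D = - 18 D$)
$z = 358$ ($z = \left(23 + 9\right)^{2} - \left(-18\right) \left(-37\right) = 32^{2} - 666 = 1024 - 666 = 358$)
$\frac{1}{z} = \frac{1}{358}$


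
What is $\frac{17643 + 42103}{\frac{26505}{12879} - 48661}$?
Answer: $- \frac{42748263}{34815473} \approx -1.2279$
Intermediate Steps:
$\frac{17643 + 42103}{\frac{26505}{12879} - 48661} = \frac{59746}{26505 \cdot \frac{1}{12879} - 48661} = \frac{59746}{\frac{2945}{1431} - 48661} = \frac{59746}{- \frac{69630946}{1431}} = 59746 \left(- \frac{1431}{69630946}\right) = - \frac{42748263}{34815473}$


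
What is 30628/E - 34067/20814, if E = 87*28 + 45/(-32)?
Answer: 5915220125/540518766 ≈ 10.944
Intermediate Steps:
E = 77907/32 (E = 2436 + 45*(-1/32) = 2436 - 45/32 = 77907/32 ≈ 2434.6)
30628/E - 34067/20814 = 30628/(77907/32) - 34067/20814 = 30628*(32/77907) - 34067*1/20814 = 980096/77907 - 34067/20814 = 5915220125/540518766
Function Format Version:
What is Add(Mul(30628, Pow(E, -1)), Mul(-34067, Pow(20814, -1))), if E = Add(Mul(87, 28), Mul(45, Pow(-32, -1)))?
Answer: Rational(5915220125, 540518766) ≈ 10.944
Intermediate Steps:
E = Rational(77907, 32) (E = Add(2436, Mul(45, Rational(-1, 32))) = Add(2436, Rational(-45, 32)) = Rational(77907, 32) ≈ 2434.6)
Add(Mul(30628, Pow(E, -1)), Mul(-34067, Pow(20814, -1))) = Add(Mul(30628, Pow(Rational(77907, 32), -1)), Mul(-34067, Pow(20814, -1))) = Add(Mul(30628, Rational(32, 77907)), Mul(-34067, Rational(1, 20814))) = Add(Rational(980096, 77907), Rational(-34067, 20814)) = Rational(5915220125, 540518766)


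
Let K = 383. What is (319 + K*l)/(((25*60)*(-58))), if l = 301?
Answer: -19267/14500 ≈ -1.3288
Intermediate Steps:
(319 + K*l)/(((25*60)*(-58))) = (319 + 383*301)/(((25*60)*(-58))) = (319 + 115283)/((1500*(-58))) = 115602/(-87000) = 115602*(-1/87000) = -19267/14500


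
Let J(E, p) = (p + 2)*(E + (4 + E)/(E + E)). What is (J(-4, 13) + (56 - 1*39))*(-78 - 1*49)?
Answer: 5461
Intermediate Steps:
J(E, p) = (2 + p)*(E + (4 + E)/(2*E)) (J(E, p) = (2 + p)*(E + (4 + E)/((2*E))) = (2 + p)*(E + (4 + E)*(1/(2*E))) = (2 + p)*(E + (4 + E)/(2*E)))
(J(-4, 13) + (56 - 1*39))*(-78 - 1*49) = ((1 + (½)*13 + 2*(-4) + 4/(-4) - 4*13 + 2*13/(-4)) + (56 - 1*39))*(-78 - 1*49) = ((1 + 13/2 - 8 + 4*(-¼) - 52 + 2*13*(-¼)) + (56 - 39))*(-78 - 49) = ((1 + 13/2 - 8 - 1 - 52 - 13/2) + 17)*(-127) = (-60 + 17)*(-127) = -43*(-127) = 5461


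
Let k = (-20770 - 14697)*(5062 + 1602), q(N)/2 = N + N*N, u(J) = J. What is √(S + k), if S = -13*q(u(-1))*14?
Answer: 14*I*√1205878 ≈ 15374.0*I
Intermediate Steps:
q(N) = 2*N + 2*N² (q(N) = 2*(N + N*N) = 2*(N + N²) = 2*N + 2*N²)
S = 0 (S = -26*(-1)*(1 - 1)*14 = -26*(-1)*0*14 = -13*0*14 = 0*14 = 0)
k = -236352088 (k = -35467*6664 = -236352088)
√(S + k) = √(0 - 236352088) = √(-236352088) = 14*I*√1205878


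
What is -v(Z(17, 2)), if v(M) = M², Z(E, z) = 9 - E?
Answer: -64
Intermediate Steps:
-v(Z(17, 2)) = -(9 - 1*17)² = -(9 - 17)² = -1*(-8)² = -1*64 = -64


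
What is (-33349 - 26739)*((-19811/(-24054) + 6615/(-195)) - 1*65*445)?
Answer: 272056099877324/156351 ≈ 1.7400e+9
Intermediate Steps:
(-33349 - 26739)*((-19811/(-24054) + 6615/(-195)) - 1*65*445) = -60088*((-19811*(-1/24054) + 6615*(-1/195)) - 65*445) = -60088*((19811/24054 - 441/13) - 28925) = -60088*(-10350271/312702 - 28925) = -60088*(-9055255621/312702) = 272056099877324/156351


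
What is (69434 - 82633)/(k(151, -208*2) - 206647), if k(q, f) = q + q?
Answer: 13199/206345 ≈ 0.063966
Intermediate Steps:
k(q, f) = 2*q
(69434 - 82633)/(k(151, -208*2) - 206647) = (69434 - 82633)/(2*151 - 206647) = -13199/(302 - 206647) = -13199/(-206345) = -13199*(-1/206345) = 13199/206345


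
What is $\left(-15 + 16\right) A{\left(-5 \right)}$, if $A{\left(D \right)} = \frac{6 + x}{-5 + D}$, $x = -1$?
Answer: $- \frac{1}{2} \approx -0.5$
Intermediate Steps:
$A{\left(D \right)} = \frac{5}{-5 + D}$ ($A{\left(D \right)} = \frac{6 - 1}{-5 + D} = \frac{5}{-5 + D}$)
$\left(-15 + 16\right) A{\left(-5 \right)} = \left(-15 + 16\right) \frac{5}{-5 - 5} = 1 \frac{5}{-10} = 1 \cdot 5 \left(- \frac{1}{10}\right) = 1 \left(- \frac{1}{2}\right) = - \frac{1}{2}$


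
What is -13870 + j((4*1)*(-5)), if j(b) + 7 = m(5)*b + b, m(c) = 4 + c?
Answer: -14077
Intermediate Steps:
j(b) = -7 + 10*b (j(b) = -7 + ((4 + 5)*b + b) = -7 + (9*b + b) = -7 + 10*b)
-13870 + j((4*1)*(-5)) = -13870 + (-7 + 10*((4*1)*(-5))) = -13870 + (-7 + 10*(4*(-5))) = -13870 + (-7 + 10*(-20)) = -13870 + (-7 - 200) = -13870 - 207 = -14077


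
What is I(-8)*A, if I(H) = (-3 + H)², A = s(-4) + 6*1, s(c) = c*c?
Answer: 2662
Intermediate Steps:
s(c) = c²
A = 22 (A = (-4)² + 6*1 = 16 + 6 = 22)
I(-8)*A = (-3 - 8)²*22 = (-11)²*22 = 121*22 = 2662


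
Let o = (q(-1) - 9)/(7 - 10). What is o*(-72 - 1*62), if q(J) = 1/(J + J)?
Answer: -1273/3 ≈ -424.33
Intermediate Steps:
q(J) = 1/(2*J)
o = 19/6 (o = ((1/2)/(-1) - 9)/(7 - 10) = ((1/2)*(-1) - 9)/(-3) = (-1/2 - 9)*(-1/3) = -19/2*(-1/3) = 19/6 ≈ 3.1667)
o*(-72 - 1*62) = 19*(-72 - 1*62)/6 = 19*(-72 - 62)/6 = (19/6)*(-134) = -1273/3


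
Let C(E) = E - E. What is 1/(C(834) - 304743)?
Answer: -1/304743 ≈ -3.2815e-6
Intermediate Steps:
C(E) = 0
1/(C(834) - 304743) = 1/(0 - 304743) = 1/(-304743) = -1/304743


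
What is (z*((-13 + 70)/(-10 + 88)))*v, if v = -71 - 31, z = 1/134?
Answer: -969/1742 ≈ -0.55626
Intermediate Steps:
z = 1/134 ≈ 0.0074627
v = -102
(z*((-13 + 70)/(-10 + 88)))*v = (((-13 + 70)/(-10 + 88))/134)*(-102) = ((57/78)/134)*(-102) = ((57*(1/78))/134)*(-102) = ((1/134)*(19/26))*(-102) = (19/3484)*(-102) = -969/1742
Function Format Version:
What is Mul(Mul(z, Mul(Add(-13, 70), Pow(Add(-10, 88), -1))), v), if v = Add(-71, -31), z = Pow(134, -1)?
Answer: Rational(-969, 1742) ≈ -0.55626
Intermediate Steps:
z = Rational(1, 134) ≈ 0.0074627
v = -102
Mul(Mul(z, Mul(Add(-13, 70), Pow(Add(-10, 88), -1))), v) = Mul(Mul(Rational(1, 134), Mul(Add(-13, 70), Pow(Add(-10, 88), -1))), -102) = Mul(Mul(Rational(1, 134), Mul(57, Pow(78, -1))), -102) = Mul(Mul(Rational(1, 134), Mul(57, Rational(1, 78))), -102) = Mul(Mul(Rational(1, 134), Rational(19, 26)), -102) = Mul(Rational(19, 3484), -102) = Rational(-969, 1742)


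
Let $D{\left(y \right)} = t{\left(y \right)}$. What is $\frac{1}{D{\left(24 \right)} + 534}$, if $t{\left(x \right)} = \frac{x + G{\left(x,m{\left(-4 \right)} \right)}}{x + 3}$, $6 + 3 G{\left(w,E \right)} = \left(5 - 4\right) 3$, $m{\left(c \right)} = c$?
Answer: $\frac{27}{14441} \approx 0.0018697$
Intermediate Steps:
$G{\left(w,E \right)} = -1$ ($G{\left(w,E \right)} = -2 + \frac{\left(5 - 4\right) 3}{3} = -2 + \frac{1 \cdot 3}{3} = -2 + \frac{1}{3} \cdot 3 = -2 + 1 = -1$)
$t{\left(x \right)} = \frac{-1 + x}{3 + x}$ ($t{\left(x \right)} = \frac{x - 1}{x + 3} = \frac{-1 + x}{3 + x}$)
$D{\left(y \right)} = \frac{-1 + y}{3 + y}$
$\frac{1}{D{\left(24 \right)} + 534} = \frac{1}{\frac{-1 + 24}{3 + 24} + 534} = \frac{1}{\frac{1}{27} \cdot 23 + 534} = \frac{1}{\frac{23}{27} + 534} = \frac{1}{\frac{14441}{27}} = \frac{27}{14441}$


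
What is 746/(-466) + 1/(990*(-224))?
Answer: -82716713/51670080 ≈ -1.6009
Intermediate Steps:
746/(-466) + 1/(990*(-224)) = 746*(-1/466) + (1/990)*(-1/224) = -373/233 - 1/221760 = -82716713/51670080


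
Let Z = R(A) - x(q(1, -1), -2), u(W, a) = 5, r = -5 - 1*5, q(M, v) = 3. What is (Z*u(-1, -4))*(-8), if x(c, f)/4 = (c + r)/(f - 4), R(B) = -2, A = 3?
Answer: 800/3 ≈ 266.67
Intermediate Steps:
r = -10 (r = -5 - 5 = -10)
x(c, f) = 4*(-10 + c)/(-4 + f) (x(c, f) = 4*((c - 10)/(f - 4)) = 4*((-10 + c)/(-4 + f)) = 4*(-10 + c)/(-4 + f))
Z = -20/3 (Z = -2 - 4*(-10 + 3)/(-4 - 2) = -2 - 4*(-7)/(-6) = -2 - 4*(-1)*(-7)/6 = -2 - 1*14/3 = -2 - 14/3 = -20/3 ≈ -6.6667)
(Z*u(-1, -4))*(-8) = -20/3*5*(-8) = -100/3*(-8) = 800/3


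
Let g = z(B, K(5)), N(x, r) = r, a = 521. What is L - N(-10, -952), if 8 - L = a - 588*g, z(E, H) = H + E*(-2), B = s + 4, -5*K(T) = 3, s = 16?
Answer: -117169/5 ≈ -23434.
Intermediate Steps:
K(T) = -3/5 (K(T) = -1/5*3 = -3/5)
B = 20 (B = 16 + 4 = 20)
z(E, H) = H - 2*E
g = -203/5 (g = -3/5 - 2*20 = -3/5 - 40 = -203/5 ≈ -40.600)
L = -121929/5 (L = 8 - (521 - 588*(-203/5)) = 8 - (521 + 119364/5) = 8 - 1*121969/5 = 8 - 121969/5 = -121929/5 ≈ -24386.)
L - N(-10, -952) = -121929/5 - 1*(-952) = -121929/5 + 952 = -117169/5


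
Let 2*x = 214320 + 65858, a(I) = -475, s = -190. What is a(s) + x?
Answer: 139614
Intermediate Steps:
x = 140089 (x = (214320 + 65858)/2 = (½)*280178 = 140089)
a(s) + x = -475 + 140089 = 139614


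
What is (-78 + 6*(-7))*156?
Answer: -18720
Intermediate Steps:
(-78 + 6*(-7))*156 = (-78 - 42)*156 = -120*156 = -18720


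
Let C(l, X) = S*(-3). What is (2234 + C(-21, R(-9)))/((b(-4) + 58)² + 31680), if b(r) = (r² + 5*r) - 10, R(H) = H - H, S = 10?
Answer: 551/8404 ≈ 0.065564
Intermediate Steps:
R(H) = 0
C(l, X) = -30 (C(l, X) = 10*(-3) = -30)
b(r) = -10 + r² + 5*r
(2234 + C(-21, R(-9)))/((b(-4) + 58)² + 31680) = (2234 - 30)/(((-10 + (-4)² + 5*(-4)) + 58)² + 31680) = 2204/(((-10 + 16 - 20) + 58)² + 31680) = 2204/((-14 + 58)² + 31680) = 2204/(44² + 31680) = 2204/(1936 + 31680) = 2204/33616 = 2204*(1/33616) = 551/8404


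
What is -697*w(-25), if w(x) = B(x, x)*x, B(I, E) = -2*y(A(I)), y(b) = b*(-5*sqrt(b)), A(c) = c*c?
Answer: 2722656250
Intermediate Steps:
A(c) = c**2
y(b) = -5*b**(3/2)
B(I, E) = 10*(I**2)**(3/2) (B(I, E) = -(-10)*(I**2)**(3/2) = 10*(I**2)**(3/2))
w(x) = 10*x*(x**2)**(3/2) (w(x) = (10*(x**2)**(3/2))*x = 10*x*(x**2)**(3/2))
-697*w(-25) = -6970*(-25)*((-25)**2)**(3/2) = -6970*(-25)*625**(3/2) = -6970*(-25)*15625 = -697*(-3906250) = 2722656250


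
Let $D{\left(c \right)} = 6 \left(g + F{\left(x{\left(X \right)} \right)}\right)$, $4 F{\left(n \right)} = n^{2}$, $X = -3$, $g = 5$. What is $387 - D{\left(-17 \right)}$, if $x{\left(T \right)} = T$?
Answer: $\frac{687}{2} \approx 343.5$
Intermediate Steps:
$F{\left(n \right)} = \frac{n^{2}}{4}$
$D{\left(c \right)} = \frac{87}{2}$ ($D{\left(c \right)} = 6 \left(5 + \frac{\left(-3\right)^{2}}{4}\right) = 6 \left(5 + \frac{1}{4} \cdot 9\right) = 6 \left(5 + \frac{9}{4}\right) = 6 \cdot \frac{29}{4} = \frac{87}{2}$)
$387 - D{\left(-17 \right)} = 387 - \frac{87}{2} = \frac{687}{2}$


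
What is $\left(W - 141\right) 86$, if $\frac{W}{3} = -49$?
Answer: $-24768$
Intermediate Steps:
$W = -147$ ($W = 3 \left(-49\right) = -147$)
$\left(W - 141\right) 86 = \left(-147 - 141\right) 86 = \left(-288\right) 86 = -24768$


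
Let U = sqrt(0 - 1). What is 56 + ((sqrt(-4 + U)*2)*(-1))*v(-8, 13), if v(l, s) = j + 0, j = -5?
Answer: 56 + 10*sqrt(-4 + I) ≈ 58.481 + 20.153*I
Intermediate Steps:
v(l, s) = -5 (v(l, s) = -5 + 0 = -5)
U = I (U = sqrt(-1) = I ≈ 1.0*I)
56 + ((sqrt(-4 + U)*2)*(-1))*v(-8, 13) = 56 + ((sqrt(-4 + I)*2)*(-1))*(-5) = 56 + ((2*sqrt(-4 + I))*(-1))*(-5) = 56 - 2*sqrt(-4 + I)*(-5) = 56 + 10*sqrt(-4 + I)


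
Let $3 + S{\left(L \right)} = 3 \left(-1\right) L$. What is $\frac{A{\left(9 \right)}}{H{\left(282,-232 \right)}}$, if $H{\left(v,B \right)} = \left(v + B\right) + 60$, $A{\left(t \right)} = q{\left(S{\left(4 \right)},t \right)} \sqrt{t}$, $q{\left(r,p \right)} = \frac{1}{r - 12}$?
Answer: $- \frac{1}{990} \approx -0.0010101$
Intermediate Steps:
$S{\left(L \right)} = -3 - 3 L$ ($S{\left(L \right)} = -3 + 3 \left(-1\right) L = -3 - 3 L$)
$q{\left(r,p \right)} = \frac{1}{-12 + r}$
$A{\left(t \right)} = - \frac{\sqrt{t}}{27}$ ($A{\left(t \right)} = \frac{\sqrt{t}}{-12 - 15} = \frac{\sqrt{t}}{-27} = - \frac{\sqrt{t}}{27}$)
$H{\left(v,B \right)} = 60 + B + v$ ($H{\left(v,B \right)} = \left(B + v\right) + 60 = 60 + B + v$)
$\frac{A{\left(9 \right)}}{H{\left(282,-232 \right)}} = \frac{\left(- \frac{1}{27}\right) \sqrt{9}}{60 - 232 + 282} = \frac{\left(- \frac{1}{27}\right) 3}{110} = \left(- \frac{1}{9}\right) \frac{1}{110} = - \frac{1}{990}$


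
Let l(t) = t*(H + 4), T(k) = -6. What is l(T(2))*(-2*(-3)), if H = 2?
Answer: -216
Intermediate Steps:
l(t) = 6*t (l(t) = t*(2 + 4) = t*6 = 6*t)
l(T(2))*(-2*(-3)) = (6*(-6))*(-2*(-3)) = -36*6 = -216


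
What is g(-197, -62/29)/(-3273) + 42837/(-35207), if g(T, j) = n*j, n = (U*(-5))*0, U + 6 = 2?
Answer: -393/323 ≈ -1.2167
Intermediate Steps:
U = -4 (U = -6 + 2 = -4)
n = 0 (n = -4*(-5)*0 = 20*0 = 0)
g(T, j) = 0 (g(T, j) = 0*j = 0)
g(-197, -62/29)/(-3273) + 42837/(-35207) = 0/(-3273) + 42837/(-35207) = 0*(-1/3273) + 42837*(-1/35207) = 0 - 393/323 = -393/323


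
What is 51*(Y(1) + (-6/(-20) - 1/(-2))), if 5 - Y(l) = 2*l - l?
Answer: 1224/5 ≈ 244.80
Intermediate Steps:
Y(l) = 5 - l (Y(l) = 5 - (2*l - l) = 5 - l)
51*(Y(1) + (-6/(-20) - 1/(-2))) = 51*((5 - 1*1) + (-6/(-20) - 1/(-2))) = 51*((5 - 1) + (-6*(-1/20) - 1*(-1/2))) = 51*(4 + (3/10 + 1/2)) = 51*(4 + 4/5) = 51*(24/5) = 1224/5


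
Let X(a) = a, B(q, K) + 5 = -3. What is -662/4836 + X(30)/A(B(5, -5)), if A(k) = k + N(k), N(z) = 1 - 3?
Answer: -7585/2418 ≈ -3.1369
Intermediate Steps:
B(q, K) = -8 (B(q, K) = -5 - 3 = -8)
N(z) = -2
A(k) = -2 + k (A(k) = k - 2 = -2 + k)
-662/4836 + X(30)/A(B(5, -5)) = -662/4836 + 30/(-2 - 8) = -662*1/4836 + 30/(-10) = -331/2418 + 30*(-⅒) = -331/2418 - 3 = -7585/2418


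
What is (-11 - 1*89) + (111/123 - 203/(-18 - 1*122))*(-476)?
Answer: -250051/205 ≈ -1219.8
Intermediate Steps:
(-11 - 1*89) + (111/123 - 203/(-18 - 1*122))*(-476) = (-11 - 89) + (111*(1/123) - 203/(-18 - 122))*(-476) = -100 + (37/41 - 203/(-140))*(-476) = -100 + (37/41 - 203*(-1/140))*(-476) = -100 + (37/41 + 29/20)*(-476) = -100 + (1929/820)*(-476) = -100 - 229551/205 = -250051/205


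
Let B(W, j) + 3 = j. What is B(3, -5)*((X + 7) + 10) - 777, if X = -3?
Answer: -889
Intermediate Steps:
B(W, j) = -3 + j
B(3, -5)*((X + 7) + 10) - 777 = (-3 - 5)*((-3 + 7) + 10) - 777 = -8*(4 + 10) - 777 = -8*14 - 777 = -112 - 777 = -889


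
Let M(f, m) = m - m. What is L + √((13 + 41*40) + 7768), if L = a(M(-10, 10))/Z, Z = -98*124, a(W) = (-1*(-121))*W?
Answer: √9421 ≈ 97.062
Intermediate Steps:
M(f, m) = 0
a(W) = 121*W
Z = -12152
L = 0 (L = (121*0)/(-12152) = 0*(-1/12152) = 0)
L + √((13 + 41*40) + 7768) = 0 + √((13 + 41*40) + 7768) = 0 + √((13 + 1640) + 7768) = 0 + √(1653 + 7768) = 0 + √9421 = √9421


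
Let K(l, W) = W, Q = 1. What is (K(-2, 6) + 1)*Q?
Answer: 7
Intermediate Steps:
(K(-2, 6) + 1)*Q = (6 + 1)*1 = 7*1 = 7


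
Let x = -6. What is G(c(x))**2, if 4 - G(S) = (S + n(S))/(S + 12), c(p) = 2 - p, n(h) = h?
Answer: 256/25 ≈ 10.240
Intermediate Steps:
G(S) = 4 - 2*S/(12 + S) (G(S) = 4 - (S + S)/(S + 12) = 4 - 2*S/(12 + S))
G(c(x))**2 = (2*(24 + (2 - 1*(-6)))/(12 + (2 - 1*(-6))))**2 = (2*(24 + (2 + 6))/(12 + (2 + 6)))**2 = (2*(24 + 8)/(12 + 8))**2 = (2*32/20)**2 = (2*(1/20)*32)**2 = (16/5)**2 = 256/25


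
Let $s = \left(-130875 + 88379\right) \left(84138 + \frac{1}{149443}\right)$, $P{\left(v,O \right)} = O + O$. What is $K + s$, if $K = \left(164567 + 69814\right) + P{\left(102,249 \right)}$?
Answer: $- \frac{534302596874563}{149443} \approx -3.5753 \cdot 10^{9}$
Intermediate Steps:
$P{\left(v,O \right)} = 2 O$
$K = 234879$ ($K = \left(164567 + 69814\right) + 2 \cdot 249 = 234381 + 498 = 234879$)
$s = - \frac{534337697896960}{149443}$ ($s = - 42496 \left(84138 + \frac{1}{149443}\right) = \left(-42496\right) \frac{12573835135}{149443} = - \frac{534337697896960}{149443} \approx -3.5755 \cdot 10^{9}$)
$K + s = 234879 - \frac{534337697896960}{149443} = - \frac{534302596874563}{149443}$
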